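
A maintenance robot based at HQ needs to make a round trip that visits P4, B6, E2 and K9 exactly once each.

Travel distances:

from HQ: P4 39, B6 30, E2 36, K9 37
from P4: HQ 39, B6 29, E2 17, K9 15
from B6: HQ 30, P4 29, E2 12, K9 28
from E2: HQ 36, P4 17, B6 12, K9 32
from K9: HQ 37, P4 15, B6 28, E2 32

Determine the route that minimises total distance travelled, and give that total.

Shortest round trip = 111.

HQ-P4-B6-E2-K9-HQ: 39+29+12+32+37 = 149
HQ-P4-B6-K9-E2-HQ: 39+29+28+32+36 = 164
HQ-P4-E2-B6-K9-HQ: 39+17+12+28+37 = 133
HQ-P4-E2-K9-B6-HQ: 39+17+32+28+30 = 146
HQ-P4-K9-B6-E2-HQ: 39+15+28+12+36 = 130
HQ-P4-K9-E2-B6-HQ: 39+15+32+12+30 = 128
HQ-B6-P4-E2-K9-HQ: 30+29+17+32+37 = 145
HQ-B6-P4-K9-E2-HQ: 30+29+15+32+36 = 142
HQ-B6-E2-P4-K9-HQ: 30+12+17+15+37 = 111
HQ-B6-K9-P4-E2-HQ: 30+28+15+17+36 = 126
HQ-E2-P4-B6-K9-HQ: 36+17+29+28+37 = 147
HQ-E2-B6-P4-K9-HQ: 36+12+29+15+37 = 129
The minimum is 111.
One optimal route: HQ → B6 → E2 → P4 → K9 → HQ (or its reverse).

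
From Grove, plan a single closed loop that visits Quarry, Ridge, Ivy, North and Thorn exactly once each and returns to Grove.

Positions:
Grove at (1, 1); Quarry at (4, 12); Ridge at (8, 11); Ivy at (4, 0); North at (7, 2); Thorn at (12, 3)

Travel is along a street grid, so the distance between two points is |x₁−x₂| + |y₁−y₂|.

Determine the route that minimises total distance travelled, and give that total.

With 5 stops there are 5!/2 = 60 distinct round trips (a route and its reverse cost the same).
Grove → Quarry → Ridge → Ivy → North → Thorn → Grove: 14+5+15+5+6+13 = 58
Grove → Quarry → Ridge → Ivy → Thorn → North → Grove: 14+5+15+11+6+7 = 58
Grove → Quarry → Ridge → North → Ivy → Thorn → Grove: 14+5+10+5+11+13 = 58
Grove → Quarry → Ridge → North → Thorn → Ivy → Grove: 14+5+10+6+11+4 = 50
Grove → Quarry → Ridge → Thorn → Ivy → North → Grove: 14+5+12+11+5+7 = 54
Grove → Quarry → Ridge → Thorn → North → Ivy → Grove: 14+5+12+6+5+4 = 46
Grove → Quarry → Ivy → Ridge → North → Thorn → Grove: 14+12+15+10+6+13 = 70
Grove → Quarry → Ivy → Ridge → Thorn → North → Grove: 14+12+15+12+6+7 = 66
Grove → Quarry → Ivy → North → Ridge → Thorn → Grove: 14+12+5+10+12+13 = 66
Grove → Quarry → Ivy → North → Thorn → Ridge → Grove: 14+12+5+6+12+17 = 66
Grove → Quarry → Ivy → Thorn → Ridge → North → Grove: 14+12+11+12+10+7 = 66
Grove → Quarry → Ivy → Thorn → North → Ridge → Grove: 14+12+11+6+10+17 = 70
Grove → Quarry → North → Ridge → Ivy → Thorn → Grove: 14+13+10+15+11+13 = 76
Grove → Quarry → North → Ridge → Thorn → Ivy → Grove: 14+13+10+12+11+4 = 64
… (46 more)
The minimum is 46.
One optimal route: Grove → Quarry → Ridge → Thorn → North → Ivy → Grove (or its reverse).

Shortest round trip = 46.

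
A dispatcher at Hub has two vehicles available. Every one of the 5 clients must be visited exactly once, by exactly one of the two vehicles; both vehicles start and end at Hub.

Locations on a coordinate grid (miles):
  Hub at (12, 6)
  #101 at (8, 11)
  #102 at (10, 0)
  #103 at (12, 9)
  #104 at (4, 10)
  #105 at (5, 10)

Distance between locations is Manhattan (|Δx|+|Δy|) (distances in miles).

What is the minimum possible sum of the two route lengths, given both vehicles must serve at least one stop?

Check every non-empty split of the stops between the two vehicles; for each half take its own optimal tour:
  {#101} + {#102, #103, #104, #105}: 18 + 36 = 54
  {#102} + {#101, #103, #104, #105}: 16 + 26 = 42
  {#101, #102} + {#103, #104, #105}: 30 + 24 = 54
  {#103} + {#101, #102, #104, #105}: 6 + 38 = 44
  {#101, #103} + {#102, #104, #105}: 18 + 36 = 54
  {#102, #103} + {#101, #104, #105}: 22 + 26 = 48
  … (15 splits in total)
Best: vehicle 1 Hub → #102 → Hub = 16; vehicle 2 Hub → #101 → #104 → #105 → #103 → Hub = 26; combined 42.

42 miles — the smallest possible combined total.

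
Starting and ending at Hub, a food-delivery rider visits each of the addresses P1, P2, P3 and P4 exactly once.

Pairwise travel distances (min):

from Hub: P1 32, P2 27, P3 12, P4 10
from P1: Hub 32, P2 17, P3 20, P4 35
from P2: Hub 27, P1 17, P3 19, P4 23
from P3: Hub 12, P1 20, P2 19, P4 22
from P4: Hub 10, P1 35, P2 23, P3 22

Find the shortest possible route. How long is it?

Hub → P1 → P2 → P3 → P4 → Hub: 32+17+19+22+10 = 100
Hub → P1 → P2 → P4 → P3 → Hub: 32+17+23+22+12 = 106
Hub → P1 → P3 → P2 → P4 → Hub: 32+20+19+23+10 = 104
Hub → P1 → P3 → P4 → P2 → Hub: 32+20+22+23+27 = 124
Hub → P1 → P4 → P2 → P3 → Hub: 32+35+23+19+12 = 121
Hub → P1 → P4 → P3 → P2 → Hub: 32+35+22+19+27 = 135
Hub → P2 → P1 → P3 → P4 → Hub: 27+17+20+22+10 = 96
Hub → P2 → P1 → P4 → P3 → Hub: 27+17+35+22+12 = 113
Hub → P2 → P3 → P1 → P4 → Hub: 27+19+20+35+10 = 111
Hub → P2 → P4 → P1 → P3 → Hub: 27+23+35+20+12 = 117
Hub → P3 → P1 → P2 → P4 → Hub: 12+20+17+23+10 = 82
Hub → P3 → P2 → P1 → P4 → Hub: 12+19+17+35+10 = 93
The minimum is 82.
One optimal route: Hub → P3 → P1 → P2 → P4 → Hub (or its reverse).

Minimum total distance: 82 min.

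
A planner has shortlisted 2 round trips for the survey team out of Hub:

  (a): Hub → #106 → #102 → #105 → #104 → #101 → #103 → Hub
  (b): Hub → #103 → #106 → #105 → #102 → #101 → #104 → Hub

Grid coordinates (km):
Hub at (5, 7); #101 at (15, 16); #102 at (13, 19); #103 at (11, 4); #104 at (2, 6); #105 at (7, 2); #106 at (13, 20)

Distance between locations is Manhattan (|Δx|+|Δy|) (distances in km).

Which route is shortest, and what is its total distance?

102 km — (a) is the shortest.

(a): 21 + 1 + 23 + 9 + 23 + 16 + 9 = 102
(b): 9 + 18 + 24 + 23 + 5 + 23 + 4 = 106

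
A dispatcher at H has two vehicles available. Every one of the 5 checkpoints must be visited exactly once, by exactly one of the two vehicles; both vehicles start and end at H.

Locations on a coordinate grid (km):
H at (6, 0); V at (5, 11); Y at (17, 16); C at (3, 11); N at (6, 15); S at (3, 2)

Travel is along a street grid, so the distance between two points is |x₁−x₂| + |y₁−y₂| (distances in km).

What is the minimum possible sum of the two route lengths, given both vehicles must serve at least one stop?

70 km — the smallest possible combined total.

Check every non-empty split of the stops between the two vehicles; for each half take its own optimal tour:
  {V} + {Y, C, N, S}: 24 + 60 = 84
  {Y} + {V, C, N, S}: 54 + 36 = 90
  {V, Y} + {C, N, S}: 56 + 36 = 92
  {C} + {V, Y, N, S}: 28 + 60 = 88
  {V, C} + {Y, N, S}: 28 + 60 = 88
  {Y, C} + {V, N, S}: 60 + 36 = 96
  … (15 splits in total)
  {V, Y, C, N} + {S}: 60 + 10 = 70  ← best
Best: vehicle 1 H → V → C → Y → N → H = 60; vehicle 2 H → S → H = 10; combined 70.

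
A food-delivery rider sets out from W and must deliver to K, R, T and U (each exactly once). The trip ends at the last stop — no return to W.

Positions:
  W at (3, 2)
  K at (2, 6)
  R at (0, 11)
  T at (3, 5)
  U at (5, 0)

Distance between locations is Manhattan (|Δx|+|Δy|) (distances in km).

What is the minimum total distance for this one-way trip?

Minimum one-way distance = 20 km.

There are 4! = 24 possible orderings.
W→K→R→T→U: 5+7+9+7 = 28
W→K→R→U→T: 5+7+16+7 = 35
W→K→T→R→U: 5+2+9+16 = 32
W→K→T→U→R: 5+2+7+16 = 30
W→K→U→R→T: 5+9+16+9 = 39
W→K→U→T→R: 5+9+7+9 = 30
W→R→K→T→U: 12+7+2+7 = 28
W→R→K→U→T: 12+7+9+7 = 35
W→R→T→K→U: 12+9+2+9 = 32
W→R→T→U→K: 12+9+7+9 = 37
W→R→U→K→T: 12+16+9+2 = 39
W→R→U→T→K: 12+16+7+2 = 37
W→T→K→R→U: 3+2+7+16 = 28
W→T→K→U→R: 3+2+9+16 = 30
… (10 more)
W→U→T→K→R: 4+7+2+7 = 20  ← best
The minimum is 20.
One shortest path: W → U → T → K → R.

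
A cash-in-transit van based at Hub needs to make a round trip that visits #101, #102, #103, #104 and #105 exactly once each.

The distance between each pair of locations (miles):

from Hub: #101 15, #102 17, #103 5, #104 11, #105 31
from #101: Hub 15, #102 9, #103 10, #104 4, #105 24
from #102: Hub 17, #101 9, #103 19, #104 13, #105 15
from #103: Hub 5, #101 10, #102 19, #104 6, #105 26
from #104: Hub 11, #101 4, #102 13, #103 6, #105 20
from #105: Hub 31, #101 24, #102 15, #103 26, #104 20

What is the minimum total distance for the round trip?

There are 60 distinct closed tours to check (reversals are equivalent).
Hub - #101 - #102 - #103 - #104 - #105 - Hub: 15+9+19+6+20+31 = 100
Hub - #101 - #102 - #103 - #105 - #104 - Hub: 15+9+19+26+20+11 = 100
Hub - #101 - #102 - #104 - #103 - #105 - Hub: 15+9+13+6+26+31 = 100
Hub - #101 - #102 - #104 - #105 - #103 - Hub: 15+9+13+20+26+5 = 88
Hub - #101 - #102 - #105 - #103 - #104 - Hub: 15+9+15+26+6+11 = 82
Hub - #101 - #102 - #105 - #104 - #103 - Hub: 15+9+15+20+6+5 = 70
Hub - #101 - #103 - #102 - #104 - #105 - Hub: 15+10+19+13+20+31 = 108
Hub - #101 - #103 - #102 - #105 - #104 - Hub: 15+10+19+15+20+11 = 90
Hub - #101 - #103 - #104 - #102 - #105 - Hub: 15+10+6+13+15+31 = 90
Hub - #101 - #103 - #104 - #105 - #102 - Hub: 15+10+6+20+15+17 = 83
Hub - #101 - #103 - #105 - #102 - #104 - Hub: 15+10+26+15+13+11 = 90
Hub - #101 - #103 - #105 - #104 - #102 - Hub: 15+10+26+20+13+17 = 101
Hub - #101 - #104 - #102 - #103 - #105 - Hub: 15+4+13+19+26+31 = 108
Hub - #101 - #104 - #102 - #105 - #103 - Hub: 15+4+13+15+26+5 = 78
… (46 more)
The minimum is 70.
One optimal route: Hub → #101 → #102 → #105 → #104 → #103 → Hub (or its reverse).

70 miles — the shortest possible round trip.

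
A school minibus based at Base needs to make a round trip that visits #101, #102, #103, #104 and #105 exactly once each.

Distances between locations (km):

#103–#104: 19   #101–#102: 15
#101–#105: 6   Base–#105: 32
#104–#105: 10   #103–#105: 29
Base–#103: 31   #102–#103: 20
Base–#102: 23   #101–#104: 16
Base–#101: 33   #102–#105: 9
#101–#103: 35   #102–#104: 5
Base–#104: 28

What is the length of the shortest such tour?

103 km — the shortest possible round trip.

There are 60 distinct closed tours to check (reversals are equivalent).
Base - #101 - #102 - #103 - #104 - #105 - Base: 33+15+20+19+10+32 = 129
Base - #101 - #102 - #103 - #105 - #104 - Base: 33+15+20+29+10+28 = 135
Base - #101 - #102 - #104 - #103 - #105 - Base: 33+15+5+19+29+32 = 133
Base - #101 - #102 - #104 - #105 - #103 - Base: 33+15+5+10+29+31 = 123
Base - #101 - #102 - #105 - #103 - #104 - Base: 33+15+9+29+19+28 = 133
Base - #101 - #102 - #105 - #104 - #103 - Base: 33+15+9+10+19+31 = 117
Base - #101 - #103 - #102 - #104 - #105 - Base: 33+35+20+5+10+32 = 135
Base - #101 - #103 - #102 - #105 - #104 - Base: 33+35+20+9+10+28 = 135
Base - #101 - #103 - #104 - #102 - #105 - Base: 33+35+19+5+9+32 = 133
Base - #101 - #103 - #104 - #105 - #102 - Base: 33+35+19+10+9+23 = 129
Base - #101 - #103 - #105 - #102 - #104 - Base: 33+35+29+9+5+28 = 139
Base - #101 - #103 - #105 - #104 - #102 - Base: 33+35+29+10+5+23 = 135
Base - #101 - #104 - #102 - #103 - #105 - Base: 33+16+5+20+29+32 = 135
Base - #101 - #104 - #102 - #105 - #103 - Base: 33+16+5+9+29+31 = 123
… (46 more)
Base - #101 - #105 - #102 - #104 - #103 - Base: 33+6+9+5+19+31 = 103  ← best
The minimum is 103.
One optimal route: Base → #101 → #105 → #102 → #104 → #103 → Base (or its reverse).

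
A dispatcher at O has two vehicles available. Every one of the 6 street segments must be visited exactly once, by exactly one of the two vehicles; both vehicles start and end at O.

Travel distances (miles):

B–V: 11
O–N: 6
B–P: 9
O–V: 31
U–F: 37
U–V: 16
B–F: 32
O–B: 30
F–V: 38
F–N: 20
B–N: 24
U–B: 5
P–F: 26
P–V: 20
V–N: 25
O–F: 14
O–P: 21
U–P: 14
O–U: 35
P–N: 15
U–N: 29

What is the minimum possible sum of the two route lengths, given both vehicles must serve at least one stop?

Check every non-empty split of the stops between the two vehicles; for each half take its own optimal tour:
  {U} + {B, P, F, V, N}: 70 + 91 = 161
  {B} + {U, P, F, V, N}: 60 + 101 = 161
  {U, B} + {P, F, V, N}: 70 + 91 = 161
  {P} + {U, B, F, V, N}: 42 + 98 = 140
  {U, P} + {B, F, V, N}: 70 + 88 = 158
  {B, P} + {U, F, V, N}: 60 + 98 = 158
  … (31 splits in total)
  {F} + {U, B, P, V, N}: 28 + 82 = 110  ← best
Best: vehicle 1 O → F → O = 28; vehicle 2 O → P → U → B → V → N → O = 82; combined 110.

Minimum combined distance: 110 miles.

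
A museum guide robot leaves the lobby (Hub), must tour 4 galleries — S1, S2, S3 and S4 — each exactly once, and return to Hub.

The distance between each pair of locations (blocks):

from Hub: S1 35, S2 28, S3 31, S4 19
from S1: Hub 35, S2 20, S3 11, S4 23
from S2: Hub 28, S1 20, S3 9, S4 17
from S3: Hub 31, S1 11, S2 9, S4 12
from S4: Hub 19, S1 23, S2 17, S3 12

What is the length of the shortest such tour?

Minimum total distance: 90 blocks.

Hub→S1→S2→S3→S4→Hub: 35+20+9+12+19 = 95
Hub→S1→S2→S4→S3→Hub: 35+20+17+12+31 = 115
Hub→S1→S3→S2→S4→Hub: 35+11+9+17+19 = 91
Hub→S1→S3→S4→S2→Hub: 35+11+12+17+28 = 103
Hub→S1→S4→S2→S3→Hub: 35+23+17+9+31 = 115
Hub→S1→S4→S3→S2→Hub: 35+23+12+9+28 = 107
Hub→S2→S1→S3→S4→Hub: 28+20+11+12+19 = 90
Hub→S2→S1→S4→S3→Hub: 28+20+23+12+31 = 114
Hub→S2→S3→S1→S4→Hub: 28+9+11+23+19 = 90
Hub→S2→S4→S1→S3→Hub: 28+17+23+11+31 = 110
Hub→S3→S1→S2→S4→Hub: 31+11+20+17+19 = 98
Hub→S3→S2→S1→S4→Hub: 31+9+20+23+19 = 102
The minimum is 90.
One optimal route: Hub → S2 → S1 → S3 → S4 → Hub (or its reverse).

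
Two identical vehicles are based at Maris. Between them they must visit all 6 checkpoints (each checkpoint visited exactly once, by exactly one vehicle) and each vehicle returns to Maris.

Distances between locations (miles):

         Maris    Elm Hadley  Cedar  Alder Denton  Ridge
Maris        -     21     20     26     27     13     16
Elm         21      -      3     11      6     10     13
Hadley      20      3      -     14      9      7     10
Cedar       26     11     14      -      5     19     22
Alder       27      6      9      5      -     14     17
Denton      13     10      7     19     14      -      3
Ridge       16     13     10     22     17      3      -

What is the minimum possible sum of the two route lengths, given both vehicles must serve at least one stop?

92 miles — the smallest possible combined total.

Try each way of splitting the stops between the two vehicles (each non-empty) and, for each split, find the best tour for each vehicle:
  {Elm} + {Hadley, Cedar, Alder, Denton, Ridge}: 42 + 66 = 108
  {Hadley} + {Elm, Cedar, Alder, Denton, Ridge}: 40 + 66 = 106
  {Elm, Hadley} + {Cedar, Alder, Denton, Ridge}: 44 + 64 = 108
  {Cedar} + {Elm, Hadley, Alder, Denton, Ridge}: 52 + 62 = 114
  {Elm, Cedar} + {Hadley, Alder, Denton, Ridge}: 58 + 62 = 120
  {Hadley, Cedar} + {Elm, Alder, Denton, Ridge}: 60 + 60 = 120
  … (31 splits in total)
  {Elm, Hadley, Cedar, Alder} + {Denton, Ridge}: 60 + 32 = 92  ← best
Best: vehicle 1 Maris → Hadley → Elm → Alder → Cedar → Maris = 60; vehicle 2 Maris → Denton → Ridge → Maris = 32; combined 92.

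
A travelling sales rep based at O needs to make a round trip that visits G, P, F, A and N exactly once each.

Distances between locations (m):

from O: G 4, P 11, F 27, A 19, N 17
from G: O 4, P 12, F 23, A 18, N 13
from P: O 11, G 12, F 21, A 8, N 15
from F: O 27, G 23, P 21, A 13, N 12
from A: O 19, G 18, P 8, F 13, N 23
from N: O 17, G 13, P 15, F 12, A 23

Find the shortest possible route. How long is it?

With 5 stops there are 5!/2 = 60 distinct round trips (a route and its reverse cost the same).
O→G→P→F→A→N→O: 4+12+21+13+23+17 = 90
O→G→P→F→N→A→O: 4+12+21+12+23+19 = 91
O→G→P→A→F→N→O: 4+12+8+13+12+17 = 66
O→G→P→A→N→F→O: 4+12+8+23+12+27 = 86
O→G→P→N→F→A→O: 4+12+15+12+13+19 = 75
O→G→P→N→A→F→O: 4+12+15+23+13+27 = 94
O→G→F→P→A→N→O: 4+23+21+8+23+17 = 96
O→G→F→P→N→A→O: 4+23+21+15+23+19 = 105
O→G→F→A→P→N→O: 4+23+13+8+15+17 = 80
O→G→F→A→N→P→O: 4+23+13+23+15+11 = 89
O→G→F→N→P→A→O: 4+23+12+15+8+19 = 81
O→G→F→N→A→P→O: 4+23+12+23+8+11 = 81
O→G→A→P→F→N→O: 4+18+8+21+12+17 = 80
O→G→A→P→N→F→O: 4+18+8+15+12+27 = 84
… (46 more)
O→G→N→F→A→P→O: 4+13+12+13+8+11 = 61  ← best
The minimum is 61.
One optimal route: O → G → N → F → A → P → O (or its reverse).

61 m — the shortest possible round trip.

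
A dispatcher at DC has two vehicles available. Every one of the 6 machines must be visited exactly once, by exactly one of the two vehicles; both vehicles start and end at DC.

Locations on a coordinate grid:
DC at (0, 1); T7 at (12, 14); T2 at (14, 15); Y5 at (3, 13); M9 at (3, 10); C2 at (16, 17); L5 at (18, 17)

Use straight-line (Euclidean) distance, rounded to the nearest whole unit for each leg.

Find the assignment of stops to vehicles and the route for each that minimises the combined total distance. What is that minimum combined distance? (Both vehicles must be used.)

Minimum combined distance: 70.

Try each way of splitting the stops between the two vehicles (each non-empty) and, for each split, find the best tour for each vehicle:
  {T7} + {T2, Y5, M9, C2, L5}: 36 + 52 = 88
  {T2} + {T7, Y5, M9, C2, L5}: 40 + 52 = 92
  {T7, T2} + {Y5, M9, C2, L5}: 40 + 52 = 92
  {Y5} + {T7, T2, M9, C2, L5}: 24 + 50 = 74
  {T7, Y5} + {T2, M9, C2, L5}: 39 + 50 = 89
  {T2, Y5} + {T7, M9, C2, L5}: 43 + 50 = 93
  … (31 splits in total)
  {M9} + {T7, T2, Y5, C2, L5}: 18 + 52 = 70  ← best
Best: vehicle 1 DC → M9 → DC = 18; vehicle 2 DC → T7 → T2 → L5 → C2 → Y5 → DC = 52; combined 70.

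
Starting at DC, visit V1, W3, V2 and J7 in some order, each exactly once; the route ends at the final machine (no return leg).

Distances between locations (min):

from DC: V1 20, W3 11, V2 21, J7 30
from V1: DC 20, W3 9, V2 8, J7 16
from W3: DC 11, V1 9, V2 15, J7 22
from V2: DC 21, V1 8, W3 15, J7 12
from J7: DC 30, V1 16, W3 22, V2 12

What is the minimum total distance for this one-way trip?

There are 4! = 24 possible orderings.
DC → V1 → W3 → V2 → J7: 20+9+15+12 = 56
DC → V1 → W3 → J7 → V2: 20+9+22+12 = 63
DC → V1 → V2 → W3 → J7: 20+8+15+22 = 65
DC → V1 → V2 → J7 → W3: 20+8+12+22 = 62
DC → V1 → J7 → W3 → V2: 20+16+22+15 = 73
DC → V1 → J7 → V2 → W3: 20+16+12+15 = 63
DC → W3 → V1 → V2 → J7: 11+9+8+12 = 40
DC → W3 → V1 → J7 → V2: 11+9+16+12 = 48
DC → W3 → V2 → V1 → J7: 11+15+8+16 = 50
DC → W3 → V2 → J7 → V1: 11+15+12+16 = 54
DC → W3 → J7 → V1 → V2: 11+22+16+8 = 57
DC → W3 → J7 → V2 → V1: 11+22+12+8 = 53
DC → V2 → V1 → W3 → J7: 21+8+9+22 = 60
DC → V2 → V1 → J7 → W3: 21+8+16+22 = 67
… (10 more)
The minimum is 40.
One shortest path: DC → W3 → V1 → V2 → J7.

Minimum one-way distance = 40 min.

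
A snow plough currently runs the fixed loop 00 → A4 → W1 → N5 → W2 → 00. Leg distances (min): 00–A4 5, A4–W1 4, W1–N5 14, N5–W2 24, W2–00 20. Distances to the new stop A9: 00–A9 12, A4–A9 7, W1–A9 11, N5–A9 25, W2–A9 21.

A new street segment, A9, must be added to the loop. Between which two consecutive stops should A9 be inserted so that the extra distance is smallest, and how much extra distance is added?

Insertion cost between consecutive stops i–j is d(i,A9) + d(A9,j) − d(i,j):
  between 00 and A4: 12 + 7 − 5 = 14
  between A4 and W1: 7 + 11 − 4 = 14
  between W1 and N5: 11 + 25 − 14 = 22
  between N5 and W2: 25 + 21 − 24 = 22
  between W2 and 00: 21 + 12 − 20 = 13
Cheapest insertion is between W2 and 00, adding 13.
New total = 67 + 13 = 80.

Adding 13 min by placing A9 on the W2–00 leg.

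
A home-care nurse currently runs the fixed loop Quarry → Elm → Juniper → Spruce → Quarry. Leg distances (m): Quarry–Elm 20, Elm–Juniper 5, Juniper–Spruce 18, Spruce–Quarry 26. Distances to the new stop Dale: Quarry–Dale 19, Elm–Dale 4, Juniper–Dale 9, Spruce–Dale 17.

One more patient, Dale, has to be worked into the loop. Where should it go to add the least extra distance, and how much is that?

+3 m — insert Dale between Quarry and Elm.

Insertion cost between consecutive stops i–j is d(i,Dale) + d(Dale,j) − d(i,j):
  between Quarry and Elm: 19 + 4 − 20 = 3
  between Elm and Juniper: 4 + 9 − 5 = 8
  between Juniper and Spruce: 9 + 17 − 18 = 8
  between Spruce and Quarry: 17 + 19 − 26 = 10
Cheapest insertion is between Quarry and Elm, adding 3.
New total = 69 + 3 = 72.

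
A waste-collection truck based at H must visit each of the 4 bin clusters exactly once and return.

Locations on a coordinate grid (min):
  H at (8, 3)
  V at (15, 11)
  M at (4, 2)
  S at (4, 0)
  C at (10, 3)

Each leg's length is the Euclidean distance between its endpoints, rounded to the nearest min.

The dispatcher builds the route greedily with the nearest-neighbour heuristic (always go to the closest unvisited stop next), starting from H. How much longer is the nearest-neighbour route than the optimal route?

From H: C=2, M=4, S=5, V=11 → choose C (2).
From C: M=6, S=7, V=9 → choose M (6).
From M: S=2, V=14 → choose S (2).
From S: V=16 → choose V (16).
NN route H → C → M → S → V → H costs 37.
Optimal: H → S → M → V → C → H costs 32 (by enumerating all 12 distinct tours).
Excess = 37 − 32 = 5.

Excess over optimum: 5 min.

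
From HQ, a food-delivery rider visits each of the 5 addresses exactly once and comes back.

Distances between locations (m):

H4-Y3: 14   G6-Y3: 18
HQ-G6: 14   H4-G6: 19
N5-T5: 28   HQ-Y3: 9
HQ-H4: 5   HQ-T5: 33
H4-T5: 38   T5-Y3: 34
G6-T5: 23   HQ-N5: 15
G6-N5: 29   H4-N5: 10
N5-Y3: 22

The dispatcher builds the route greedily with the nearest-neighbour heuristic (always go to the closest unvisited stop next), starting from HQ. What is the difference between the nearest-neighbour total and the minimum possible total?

From HQ: H4=5, Y3=9, G6=14, N5=15, T5=33 → choose H4 (5).
From H4: N5=10, Y3=14, G6=19, T5=38 → choose N5 (10).
From N5: Y3=22, T5=28, G6=29 → choose Y3 (22).
From Y3: G6=18, T5=34 → choose G6 (18).
From G6: T5=23 → choose T5 (23).
NN route HQ → H4 → N5 → Y3 → G6 → T5 → HQ costs 111.
Optimal: HQ → H4 → N5 → T5 → G6 → Y3 → HQ costs 93 (by enumerating all 60 distinct tours).
Excess = 111 − 93 = 18.

The nearest-neighbour route is 18 m longer than optimal.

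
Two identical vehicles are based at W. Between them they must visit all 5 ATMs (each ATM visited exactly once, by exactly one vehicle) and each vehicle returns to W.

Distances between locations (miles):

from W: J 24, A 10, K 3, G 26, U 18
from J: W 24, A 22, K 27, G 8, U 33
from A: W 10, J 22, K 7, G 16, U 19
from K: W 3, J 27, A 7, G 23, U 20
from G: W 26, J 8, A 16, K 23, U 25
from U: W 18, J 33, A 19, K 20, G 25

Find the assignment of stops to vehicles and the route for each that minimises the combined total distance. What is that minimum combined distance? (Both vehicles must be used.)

Minimum combined distance: 89 miles.

Try each way of splitting the stops between the two vehicles (each non-empty) and, for each split, find the best tour for each vehicle:
  {J} + {A, K, G, U}: 48 + 69 = 117
  {A} + {J, K, G, U}: 20 + 80 = 100
  {J, A} + {K, G, U}: 56 + 69 = 125
  {K} + {J, A, G, U}: 6 + 83 = 89
  {J, K} + {A, G, U}: 54 + 69 = 123
  {A, K} + {J, G, U}: 20 + 75 = 95
  … (15 splits in total)
Best: vehicle 1 W → K → W = 6; vehicle 2 W → A → J → G → U → W = 83; combined 89.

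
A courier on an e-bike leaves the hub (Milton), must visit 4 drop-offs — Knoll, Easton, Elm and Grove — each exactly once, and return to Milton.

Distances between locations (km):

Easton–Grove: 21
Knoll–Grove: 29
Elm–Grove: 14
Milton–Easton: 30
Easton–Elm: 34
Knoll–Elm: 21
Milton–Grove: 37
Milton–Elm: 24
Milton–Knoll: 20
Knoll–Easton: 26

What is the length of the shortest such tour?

There are 12 distinct closed tours to check (reversals are equivalent).
Milton - Knoll - Easton - Elm - Grove - Milton: 20+26+34+14+37 = 131
Milton - Knoll - Easton - Grove - Elm - Milton: 20+26+21+14+24 = 105
Milton - Knoll - Elm - Easton - Grove - Milton: 20+21+34+21+37 = 133
Milton - Knoll - Elm - Grove - Easton - Milton: 20+21+14+21+30 = 106
Milton - Knoll - Grove - Easton - Elm - Milton: 20+29+21+34+24 = 128
Milton - Knoll - Grove - Elm - Easton - Milton: 20+29+14+34+30 = 127
Milton - Easton - Knoll - Elm - Grove - Milton: 30+26+21+14+37 = 128
Milton - Easton - Knoll - Grove - Elm - Milton: 30+26+29+14+24 = 123
Milton - Easton - Elm - Knoll - Grove - Milton: 30+34+21+29+37 = 151
Milton - Easton - Grove - Knoll - Elm - Milton: 30+21+29+21+24 = 125
Milton - Elm - Knoll - Easton - Grove - Milton: 24+21+26+21+37 = 129
Milton - Elm - Easton - Knoll - Grove - Milton: 24+34+26+29+37 = 150
The minimum is 105.
One optimal route: Milton → Knoll → Easton → Grove → Elm → Milton (or its reverse).

Shortest round trip = 105 km.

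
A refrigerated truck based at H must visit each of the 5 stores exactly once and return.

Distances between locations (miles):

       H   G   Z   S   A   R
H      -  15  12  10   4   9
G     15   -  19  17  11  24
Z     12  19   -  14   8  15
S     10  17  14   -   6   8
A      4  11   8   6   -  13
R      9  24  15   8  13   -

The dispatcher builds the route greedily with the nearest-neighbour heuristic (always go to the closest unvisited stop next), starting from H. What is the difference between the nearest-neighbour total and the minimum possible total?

From H: A=4, R=9, S=10, Z=12, G=15 → choose A (4).
From A: S=6, Z=8, G=11, R=13 → choose S (6).
From S: R=8, Z=14, G=17 → choose R (8).
From R: Z=15, G=24 → choose Z (15).
From Z: G=19 → choose G (19).
NN route H → A → S → R → Z → G → H costs 67.
Optimal: H → G → Z → A → S → R → H costs 65 (by enumerating all 60 distinct tours).
Excess = 67 − 65 = 2.

The nearest-neighbour route is 2 miles longer than optimal.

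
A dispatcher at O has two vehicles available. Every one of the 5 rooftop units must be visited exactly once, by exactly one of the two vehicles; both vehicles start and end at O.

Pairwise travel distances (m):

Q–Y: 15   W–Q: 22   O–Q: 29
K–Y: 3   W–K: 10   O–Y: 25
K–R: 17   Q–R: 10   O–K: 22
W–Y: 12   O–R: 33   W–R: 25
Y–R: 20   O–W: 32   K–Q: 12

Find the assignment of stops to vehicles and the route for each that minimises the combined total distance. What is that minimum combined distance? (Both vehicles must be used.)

There are 2^4 − 1 = 15 ways to divide the 5 stops into two non-empty groups. For each, the best each vehicle can do is its own shortest tour through its group:
  {W} + {K, Q, Y, R}: 64 + 83 = 147
  {K} + {W, Q, Y, R}: 44 + 101 = 145
  {W, K} + {Q, Y, R}: 64 + 83 = 147
  {Q} + {W, K, Y, R}: 58 + 95 = 153
  {W, Q} + {K, Y, R}: 83 + 78 = 161
  {K, Q} + {W, Y, R}: 63 + 95 = 158
  … (15 splits in total)
  {W, K, Y} + {Q, R}: 69 + 72 = 141  ← best
Best: vehicle 1 O → W → Y → K → O = 69; vehicle 2 O → Q → R → O = 72; combined 141.

141 m — the smallest possible combined total.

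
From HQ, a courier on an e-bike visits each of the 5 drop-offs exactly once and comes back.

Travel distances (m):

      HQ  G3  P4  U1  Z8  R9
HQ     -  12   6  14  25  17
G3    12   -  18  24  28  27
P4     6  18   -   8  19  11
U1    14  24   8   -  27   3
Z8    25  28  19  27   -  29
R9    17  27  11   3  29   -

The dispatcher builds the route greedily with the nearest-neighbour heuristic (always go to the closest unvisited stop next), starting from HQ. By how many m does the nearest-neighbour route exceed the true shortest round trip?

HQ: P4=6, G3=12, U1=14, R9=17, Z8=25 ⇒ P4
P4: U1=8, R9=11, G3=18, Z8=19 ⇒ U1
U1: R9=3, G3=24, Z8=27 ⇒ R9
R9: G3=27, Z8=29 ⇒ G3
G3: Z8=28 ⇒ Z8
NN route HQ → P4 → U1 → R9 → G3 → Z8 → HQ costs 97.
Optimal: HQ → G3 → Z8 → R9 → U1 → P4 → HQ costs 86 (by enumerating all 60 distinct tours).
Excess = 97 − 86 = 11.

The nearest-neighbour route is 11 m longer than optimal.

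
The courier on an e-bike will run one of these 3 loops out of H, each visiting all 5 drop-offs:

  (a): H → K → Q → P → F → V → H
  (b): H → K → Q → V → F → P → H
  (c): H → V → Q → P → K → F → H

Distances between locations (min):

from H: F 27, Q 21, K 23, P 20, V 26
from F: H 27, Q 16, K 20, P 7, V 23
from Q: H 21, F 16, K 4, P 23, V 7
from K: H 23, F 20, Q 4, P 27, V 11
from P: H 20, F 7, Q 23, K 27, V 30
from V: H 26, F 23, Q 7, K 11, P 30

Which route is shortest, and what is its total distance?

(a): 23 + 4 + 23 + 7 + 23 + 26 = 106
(b): 23 + 4 + 7 + 23 + 7 + 20 = 84
(c): 26 + 7 + 23 + 27 + 20 + 27 = 130

84 min — (b) is the shortest.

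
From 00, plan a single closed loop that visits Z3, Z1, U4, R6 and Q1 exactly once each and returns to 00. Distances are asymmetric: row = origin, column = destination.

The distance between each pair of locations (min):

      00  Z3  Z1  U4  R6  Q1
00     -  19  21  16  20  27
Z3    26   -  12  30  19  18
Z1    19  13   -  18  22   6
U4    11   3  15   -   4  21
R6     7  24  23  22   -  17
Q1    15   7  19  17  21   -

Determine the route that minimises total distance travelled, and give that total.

00 → Z3 → Z1 → U4 → R6 → Q1 → 00: 19+12+18+4+17+15 = 85
00 → Z3 → Z1 → U4 → Q1 → R6 → 00: 19+12+18+21+21+7 = 98
00 → Z3 → Z1 → R6 → U4 → Q1 → 00: 19+12+22+22+21+15 = 111
00 → Z3 → Z1 → R6 → Q1 → U4 → 00: 19+12+22+17+17+11 = 98
00 → Z3 → Z1 → Q1 → U4 → R6 → 00: 19+12+6+17+4+7 = 65
00 → Z3 → Z1 → Q1 → R6 → U4 → 00: 19+12+6+21+22+11 = 91
00 → Z3 → U4 → Z1 → R6 → Q1 → 00: 19+30+15+22+17+15 = 118
00 → Z3 → U4 → Z1 → Q1 → R6 → 00: 19+30+15+6+21+7 = 98
00 → Z3 → U4 → R6 → Z1 → Q1 → 00: 19+30+4+23+6+15 = 97
00 → Z3 → U4 → R6 → Q1 → Z1 → 00: 19+30+4+17+19+19 = 108
00 → Z3 → U4 → Q1 → Z1 → R6 → 00: 19+30+21+19+22+7 = 118
00 → Z3 → U4 → Q1 → R6 → Z1 → 00: 19+30+21+21+23+19 = 133
00 → Z3 → R6 → Z1 → U4 → Q1 → 00: 19+19+23+18+21+15 = 115
00 → Z3 → R6 → Z1 → Q1 → U4 → 00: 19+19+23+6+17+11 = 95
… (106 more)
The minimum is 65.
One optimal route: 00 → Z3 → Z1 → Q1 → U4 → R6 → 00.

Shortest round trip = 65 min.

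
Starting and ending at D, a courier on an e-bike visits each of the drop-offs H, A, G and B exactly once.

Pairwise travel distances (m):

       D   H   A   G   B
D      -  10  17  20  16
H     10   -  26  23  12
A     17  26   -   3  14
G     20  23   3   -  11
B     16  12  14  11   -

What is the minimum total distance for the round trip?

53 m — the shortest possible round trip.

There are 12 distinct closed tours to check (reversals are equivalent).
D→H→A→G→B→D: 10+26+3+11+16 = 66
D→H→A→B→G→D: 10+26+14+11+20 = 81
D→H→G→A→B→D: 10+23+3+14+16 = 66
D→H→G→B→A→D: 10+23+11+14+17 = 75
D→H→B→A→G→D: 10+12+14+3+20 = 59
D→H→B→G→A→D: 10+12+11+3+17 = 53
D→A→H→G→B→D: 17+26+23+11+16 = 93
D→A→H→B→G→D: 17+26+12+11+20 = 86
D→A→G→H→B→D: 17+3+23+12+16 = 71
D→A→B→H→G→D: 17+14+12+23+20 = 86
D→G→H→A→B→D: 20+23+26+14+16 = 99
D→G→A→H→B→D: 20+3+26+12+16 = 77
The minimum is 53.
One optimal route: D → H → B → G → A → D (or its reverse).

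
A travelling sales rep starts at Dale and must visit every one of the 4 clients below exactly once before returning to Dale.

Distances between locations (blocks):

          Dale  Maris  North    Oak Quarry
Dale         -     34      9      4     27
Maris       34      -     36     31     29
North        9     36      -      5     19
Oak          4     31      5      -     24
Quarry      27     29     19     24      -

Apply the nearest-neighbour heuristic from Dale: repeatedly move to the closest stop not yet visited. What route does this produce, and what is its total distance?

Dale → [Oak:4 / North:9 / Quarry:27 / Maris:34] → Oak (4)
Oak → [North:5 / Quarry:24 / Maris:31] → North (5)
North → [Quarry:19 / Maris:36] → Quarry (19)
Quarry → [Maris:29] → Maris (29)
Return Maris→Dale: 34.
Total = 4 + 5 + 19 + 29 + 34 = 91.

Total distance 91 blocks via the nearest-neighbour route Dale → Oak → North → Quarry → Maris → Dale.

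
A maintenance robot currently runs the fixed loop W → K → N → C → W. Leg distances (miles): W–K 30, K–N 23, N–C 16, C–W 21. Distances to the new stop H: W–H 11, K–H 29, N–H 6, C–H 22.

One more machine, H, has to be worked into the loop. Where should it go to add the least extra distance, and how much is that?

Adding 10 miles by placing H on the W–K leg.

Insertion cost between consecutive stops i–j is d(i,H) + d(H,j) − d(i,j):
  between W and K: 11 + 29 − 30 = 10
  between K and N: 29 + 6 − 23 = 12
  between N and C: 6 + 22 − 16 = 12
  between C and W: 22 + 11 − 21 = 12
Cheapest insertion is between W and K, adding 10.
New total = 90 + 10 = 100.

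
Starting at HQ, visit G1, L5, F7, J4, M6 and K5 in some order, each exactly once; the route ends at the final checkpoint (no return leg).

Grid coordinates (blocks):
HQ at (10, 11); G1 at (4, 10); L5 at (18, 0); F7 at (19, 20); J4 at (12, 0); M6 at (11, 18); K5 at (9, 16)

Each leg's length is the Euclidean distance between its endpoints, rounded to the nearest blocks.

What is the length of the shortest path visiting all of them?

There are 6! = 720 possible orderings.
HQ→G1→L5→F7→J4→M6→K5: 6+17+20+21+18+3 = 85
HQ→G1→L5→F7→J4→K5→M6: 6+17+20+21+16+3 = 83
HQ→G1→L5→F7→M6→J4→K5: 6+17+20+8+18+16 = 85
HQ→G1→L5→F7→M6→K5→J4: 6+17+20+8+3+16 = 70
HQ→G1→L5→F7→K5→J4→M6: 6+17+20+11+16+18 = 88
HQ→G1→L5→F7→K5→M6→J4: 6+17+20+11+3+18 = 75
HQ→G1→L5→J4→F7→M6→K5: 6+17+6+21+8+3 = 61
HQ→G1→L5→J4→F7→K5→M6: 6+17+6+21+11+3 = 64
… (712 more)
HQ→G1→K5→M6→F7→L5→J4: 6+8+3+8+20+6 = 51  ← best
The minimum is 51.
One shortest path: HQ → G1 → K5 → M6 → F7 → L5 → J4.

51 blocks — the minimum one-way total.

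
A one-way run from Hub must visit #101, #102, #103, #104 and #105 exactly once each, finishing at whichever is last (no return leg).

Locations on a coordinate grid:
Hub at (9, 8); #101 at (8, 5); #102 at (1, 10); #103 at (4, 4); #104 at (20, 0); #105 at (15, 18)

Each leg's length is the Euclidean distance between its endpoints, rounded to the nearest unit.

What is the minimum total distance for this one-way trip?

Minimum one-way distance = 49.

There are 5! = 120 possible orderings.
Hub - #101 - #102 - #103 - #104 - #105: 3+9+7+16+19 = 54
Hub - #101 - #102 - #103 - #105 - #104: 3+9+7+18+19 = 56
Hub - #101 - #102 - #104 - #103 - #105: 3+9+21+16+18 = 67
Hub - #101 - #102 - #104 - #105 - #103: 3+9+21+19+18 = 70
Hub - #101 - #102 - #105 - #103 - #104: 3+9+16+18+16 = 62
Hub - #101 - #102 - #105 - #104 - #103: 3+9+16+19+16 = 63
Hub - #101 - #103 - #102 - #104 - #105: 3+4+7+21+19 = 54
Hub - #101 - #103 - #102 - #105 - #104: 3+4+7+16+19 = 49
Hub - #101 - #103 - #104 - #102 - #105: 3+4+16+21+16 = 60
Hub - #101 - #103 - #104 - #105 - #102: 3+4+16+19+16 = 58
Hub - #101 - #103 - #105 - #102 - #104: 3+4+18+16+21 = 62
Hub - #101 - #103 - #105 - #104 - #102: 3+4+18+19+21 = 65
Hub - #101 - #104 - #102 - #103 - #105: 3+13+21+7+18 = 62
Hub - #101 - #104 - #102 - #105 - #103: 3+13+21+16+18 = 71
… (106 more)
The minimum is 49.
One shortest path: Hub → #101 → #103 → #102 → #105 → #104.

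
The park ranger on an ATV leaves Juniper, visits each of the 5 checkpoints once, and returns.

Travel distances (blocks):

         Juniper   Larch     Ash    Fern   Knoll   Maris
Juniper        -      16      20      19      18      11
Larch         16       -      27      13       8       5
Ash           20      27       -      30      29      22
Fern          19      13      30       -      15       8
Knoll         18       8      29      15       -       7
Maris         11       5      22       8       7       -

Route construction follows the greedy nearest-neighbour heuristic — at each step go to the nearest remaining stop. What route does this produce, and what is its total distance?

Nearest-neighbour total = 89 blocks; route Juniper → Maris → Larch → Knoll → Fern → Ash → Juniper.

At Juniper the remaining stops are Maris 11, Larch 16, Knoll 18, Fern 19, Ash 20; go to Maris.
At Maris the remaining stops are Larch 5, Knoll 7, Fern 8, Ash 22; go to Larch.
At Larch the remaining stops are Knoll 8, Fern 13, Ash 27; go to Knoll.
At Knoll the remaining stops are Fern 15, Ash 29; go to Fern.
At Fern the remaining stops are Ash 30; go to Ash.
Return Ash→Juniper: 20.
Total = 11 + 5 + 8 + 15 + 30 + 20 = 89.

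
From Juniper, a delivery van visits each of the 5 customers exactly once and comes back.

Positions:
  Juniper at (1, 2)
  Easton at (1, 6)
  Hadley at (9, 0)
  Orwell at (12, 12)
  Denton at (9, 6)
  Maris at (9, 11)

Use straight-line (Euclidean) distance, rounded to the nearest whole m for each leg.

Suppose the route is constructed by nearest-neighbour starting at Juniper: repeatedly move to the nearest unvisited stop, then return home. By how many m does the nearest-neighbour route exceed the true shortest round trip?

From Juniper: Easton=4, Hadley=8, Denton=9, Maris=12, Orwell=15 → choose Easton (4).
From Easton: Denton=8, Maris=9, Hadley=10, Orwell=13 → choose Denton (8).
From Denton: Maris=5, Hadley=6, Orwell=7 → choose Maris (5).
From Maris: Orwell=3, Hadley=11 → choose Orwell (3).
From Orwell: Hadley=12 → choose Hadley (12).
NN route Juniper → Easton → Denton → Maris → Orwell → Hadley → Juniper costs 40.
Optimal: Juniper → Easton → Maris → Orwell → Denton → Hadley → Juniper costs 37 (by enumerating all 60 distinct tours).
Excess = 40 − 37 = 3.

Excess over optimum: 3 m.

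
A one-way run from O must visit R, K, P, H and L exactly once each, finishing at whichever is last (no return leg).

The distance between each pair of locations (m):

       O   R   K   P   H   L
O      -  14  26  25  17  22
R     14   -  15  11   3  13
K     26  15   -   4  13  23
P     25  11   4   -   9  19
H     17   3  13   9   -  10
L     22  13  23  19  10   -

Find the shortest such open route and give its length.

Minimum one-way distance = 50 m.

There are 5! = 120 possible orderings.
O - R - K - P - H - L: 14+15+4+9+10 = 52
O - R - K - P - L - H: 14+15+4+19+10 = 62
O - R - K - H - P - L: 14+15+13+9+19 = 70
O - R - K - H - L - P: 14+15+13+10+19 = 71
O - R - K - L - P - H: 14+15+23+19+9 = 80
O - R - K - L - H - P: 14+15+23+10+9 = 71
O - R - P - K - H - L: 14+11+4+13+10 = 52
O - R - P - K - L - H: 14+11+4+23+10 = 62
O - R - P - H - K - L: 14+11+9+13+23 = 70
O - R - P - H - L - K: 14+11+9+10+23 = 67
O - R - P - L - K - H: 14+11+19+23+13 = 80
O - R - P - L - H - K: 14+11+19+10+13 = 67
O - R - H - K - P - L: 14+3+13+4+19 = 53
O - R - H - K - L - P: 14+3+13+23+19 = 72
… (106 more)
O - R - H - L - P - K: 14+3+10+19+4 = 50  ← best
The minimum is 50.
One shortest path: O → R → H → L → P → K.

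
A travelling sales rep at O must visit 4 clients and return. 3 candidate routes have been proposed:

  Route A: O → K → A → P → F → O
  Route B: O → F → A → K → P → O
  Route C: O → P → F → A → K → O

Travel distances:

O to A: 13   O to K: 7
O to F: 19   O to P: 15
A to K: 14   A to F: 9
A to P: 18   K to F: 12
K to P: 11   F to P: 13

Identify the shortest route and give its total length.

Route A: 7 + 14 + 18 + 13 + 19 = 71
Route B: 19 + 9 + 14 + 11 + 15 = 68
Route C: 15 + 13 + 9 + 14 + 7 = 58

58 — Route C is the shortest.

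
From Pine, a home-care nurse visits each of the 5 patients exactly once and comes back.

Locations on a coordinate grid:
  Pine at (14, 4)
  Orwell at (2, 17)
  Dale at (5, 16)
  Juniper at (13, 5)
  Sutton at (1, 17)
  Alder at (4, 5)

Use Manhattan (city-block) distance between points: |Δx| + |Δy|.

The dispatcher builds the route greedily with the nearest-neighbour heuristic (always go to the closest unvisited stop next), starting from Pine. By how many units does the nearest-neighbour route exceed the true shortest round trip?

Pine: Juniper=2, Alder=11, Dale=21, Orwell=25, Sutton=26 ⇒ Juniper
Juniper: Alder=9, Dale=19, Orwell=23, Sutton=24 ⇒ Alder
Alder: Dale=12, Orwell=14, Sutton=15 ⇒ Dale
Dale: Orwell=4, Sutton=5 ⇒ Orwell
Orwell: Sutton=1 ⇒ Sutton
NN route Pine → Juniper → Alder → Dale → Orwell → Sutton → Pine costs 54.
Optimal: Pine → Dale → Orwell → Sutton → Alder → Juniper → Pine costs 52 (by enumerating all 60 distinct tours).
Excess = 54 − 52 = 2.

The nearest-neighbour route is 2 longer than optimal.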